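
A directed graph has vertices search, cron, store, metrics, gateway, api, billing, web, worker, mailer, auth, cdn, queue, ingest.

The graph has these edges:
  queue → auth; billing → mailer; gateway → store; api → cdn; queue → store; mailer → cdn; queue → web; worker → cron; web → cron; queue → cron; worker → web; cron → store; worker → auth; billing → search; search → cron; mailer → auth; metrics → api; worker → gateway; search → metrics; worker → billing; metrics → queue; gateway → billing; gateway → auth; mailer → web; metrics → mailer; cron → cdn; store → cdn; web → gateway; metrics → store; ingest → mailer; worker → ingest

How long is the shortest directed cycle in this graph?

For each vertex v, BFS finds the shortest path from v back to v.
The shortest such closed walk is web → gateway → billing → mailer → web, length 4.

4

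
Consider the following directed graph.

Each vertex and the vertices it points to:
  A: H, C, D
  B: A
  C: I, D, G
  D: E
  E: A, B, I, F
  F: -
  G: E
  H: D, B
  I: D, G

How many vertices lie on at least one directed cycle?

8

A vertex is on a directed cycle iff it belongs to a strongly connected component of size ≥ 2 (or has a self-loop).
The vertices on cycles are {A, B, C, D, E, G, H, I} — 8 in total.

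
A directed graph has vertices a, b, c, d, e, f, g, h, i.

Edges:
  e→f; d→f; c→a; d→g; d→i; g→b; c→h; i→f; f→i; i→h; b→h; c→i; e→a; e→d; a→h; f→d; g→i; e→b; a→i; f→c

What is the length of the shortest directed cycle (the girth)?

2

For each vertex v, BFS finds the shortest path from v back to v.
The shortest such closed walk is d → f → d, length 2.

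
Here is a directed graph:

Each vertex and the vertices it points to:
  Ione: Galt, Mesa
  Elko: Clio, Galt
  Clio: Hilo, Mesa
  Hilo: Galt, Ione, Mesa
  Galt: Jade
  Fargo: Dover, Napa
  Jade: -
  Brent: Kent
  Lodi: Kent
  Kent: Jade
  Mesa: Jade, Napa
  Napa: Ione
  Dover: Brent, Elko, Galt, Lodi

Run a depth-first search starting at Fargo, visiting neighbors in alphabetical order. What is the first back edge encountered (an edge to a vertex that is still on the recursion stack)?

Napa->Ione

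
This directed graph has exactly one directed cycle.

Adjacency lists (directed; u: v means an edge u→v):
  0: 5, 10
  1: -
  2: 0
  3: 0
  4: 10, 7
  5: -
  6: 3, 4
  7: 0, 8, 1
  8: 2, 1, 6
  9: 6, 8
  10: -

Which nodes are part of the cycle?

4, 6, 7, 8

DFS with gray/black marking from 8:
8 gray
  2 gray
    0 gray
      5 gray
      5 black
      10 gray
      10 black
    0 black
  2 black
  1 gray
  1 black
  6 gray
    3 gray
      3→0: 0 black — skip
    3 black
    4 gray
      4→10: 10 black — skip
      7 gray
        7→0: 0 black — skip
        7→8: 8 is gray → back edge
Back edge closes the cycle 8 → 6 → 4 → 7 → 8; its vertices are {4, 6, 7, 8}.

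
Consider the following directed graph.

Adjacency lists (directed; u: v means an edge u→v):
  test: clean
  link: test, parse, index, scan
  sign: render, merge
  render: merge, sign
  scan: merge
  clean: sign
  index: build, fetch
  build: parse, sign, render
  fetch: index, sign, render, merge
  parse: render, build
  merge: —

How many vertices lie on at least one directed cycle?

6

A vertex is on a directed cycle iff it belongs to a strongly connected component of size ≥ 2 (or has a self-loop).
The vertices on cycles are {sign, build, fetch, index, parse, render} — 6 in total.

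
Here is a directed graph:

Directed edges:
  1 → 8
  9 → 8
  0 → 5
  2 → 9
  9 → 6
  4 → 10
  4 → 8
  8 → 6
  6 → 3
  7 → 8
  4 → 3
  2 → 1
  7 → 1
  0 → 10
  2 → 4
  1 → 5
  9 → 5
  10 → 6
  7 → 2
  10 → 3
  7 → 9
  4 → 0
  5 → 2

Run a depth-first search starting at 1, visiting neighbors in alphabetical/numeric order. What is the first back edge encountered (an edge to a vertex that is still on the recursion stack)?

DFS from 1 (visiting neighbors in alphabetical/numeric order); mark gray on enter, black on exit:
1 gray
  5 gray
    2 gray
      2→1: 1 is gray → back edge
First back edge: 2 → 1.

2->1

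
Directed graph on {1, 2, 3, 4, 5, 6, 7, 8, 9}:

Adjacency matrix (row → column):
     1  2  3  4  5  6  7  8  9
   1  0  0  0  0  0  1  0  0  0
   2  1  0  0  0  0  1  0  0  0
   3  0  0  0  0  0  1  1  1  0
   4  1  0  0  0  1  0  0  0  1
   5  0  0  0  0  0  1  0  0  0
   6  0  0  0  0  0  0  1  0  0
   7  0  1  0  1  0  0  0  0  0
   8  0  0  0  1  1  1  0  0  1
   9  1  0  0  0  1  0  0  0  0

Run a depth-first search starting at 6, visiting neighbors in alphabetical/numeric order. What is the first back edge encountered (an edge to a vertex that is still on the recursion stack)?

DFS from 6 (visiting neighbors in alphabetical/numeric order); mark gray on enter, black on exit:
6 gray
  7 gray
    2 gray
      1 gray
        1→6: 6 is gray → back edge
First back edge: 1 → 6.

1→6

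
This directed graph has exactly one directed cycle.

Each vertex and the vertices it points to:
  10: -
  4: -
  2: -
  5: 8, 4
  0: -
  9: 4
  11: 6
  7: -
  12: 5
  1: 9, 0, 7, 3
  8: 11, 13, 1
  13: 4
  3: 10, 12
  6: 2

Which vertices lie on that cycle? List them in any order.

DFS with gray/black marking from 8:
8 gray
  11 gray
    6 gray
      2 gray
      2 black
    6 black
  11 black
  13 gray
    4 gray
    4 black
  13 black
  1 gray
    9 gray
      9→4: 4 black — skip
    9 black
    0 gray
    0 black
    7 gray
    7 black
    3 gray
      10 gray
      10 black
      12 gray
        5 gray
          5→8: 8 is gray → back edge
Back edge closes the cycle 8 → 1 → 3 → 12 → 5 → 8; its vertices are {1, 3, 5, 8, 12}.

1, 3, 5, 8, 12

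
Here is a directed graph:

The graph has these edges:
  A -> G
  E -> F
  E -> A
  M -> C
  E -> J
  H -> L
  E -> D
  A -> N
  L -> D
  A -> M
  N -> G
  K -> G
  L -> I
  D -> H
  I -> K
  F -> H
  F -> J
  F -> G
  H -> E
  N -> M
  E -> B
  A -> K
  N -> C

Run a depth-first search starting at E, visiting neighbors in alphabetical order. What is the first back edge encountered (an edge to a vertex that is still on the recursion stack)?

H→E

DFS from E (visiting neighbors in alphabetical order); mark gray on enter, black on exit:
E gray
  A gray
    G gray
    G black
    K gray
      K→G: G black — skip
    K black
    M gray
      C gray
      C black
    M black
    N gray
      N→C: C black — skip
      N→G: G black — skip
      N→M: M black — skip
    N black
  A black
  B gray
  B black
  D gray
    H gray
      H→E: E is gray → back edge
First back edge: H → E.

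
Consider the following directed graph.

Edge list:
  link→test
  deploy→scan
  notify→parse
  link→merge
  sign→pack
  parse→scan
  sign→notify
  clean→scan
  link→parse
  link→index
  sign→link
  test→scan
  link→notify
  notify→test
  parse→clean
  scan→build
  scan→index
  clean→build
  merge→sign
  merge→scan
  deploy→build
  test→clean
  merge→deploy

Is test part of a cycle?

No

test lies on a cycle iff there is a path from test back to itself.
Exploring from test, it never reaches itself; equivalently, its strongly connected component is a singleton.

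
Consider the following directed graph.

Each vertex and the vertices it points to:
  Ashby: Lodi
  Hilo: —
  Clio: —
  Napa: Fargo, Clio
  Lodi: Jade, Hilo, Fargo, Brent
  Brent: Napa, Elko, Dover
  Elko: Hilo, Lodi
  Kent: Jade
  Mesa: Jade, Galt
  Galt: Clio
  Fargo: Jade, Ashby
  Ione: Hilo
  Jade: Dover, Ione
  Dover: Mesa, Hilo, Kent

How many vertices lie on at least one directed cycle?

10

A vertex is on a directed cycle iff it belongs to a strongly connected component of size ≥ 2 (or has a self-loop).
The vertices on cycles are {Elko, Jade, Kent, Lodi, Mesa, Napa, Ashby, Brent, Dover, Fargo} — 10 in total.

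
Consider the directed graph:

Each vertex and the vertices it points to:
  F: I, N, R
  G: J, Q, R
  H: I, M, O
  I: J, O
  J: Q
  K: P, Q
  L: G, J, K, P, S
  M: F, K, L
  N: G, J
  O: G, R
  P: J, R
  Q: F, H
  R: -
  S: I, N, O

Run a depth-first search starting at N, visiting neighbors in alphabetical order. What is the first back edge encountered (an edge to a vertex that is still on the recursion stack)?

I→J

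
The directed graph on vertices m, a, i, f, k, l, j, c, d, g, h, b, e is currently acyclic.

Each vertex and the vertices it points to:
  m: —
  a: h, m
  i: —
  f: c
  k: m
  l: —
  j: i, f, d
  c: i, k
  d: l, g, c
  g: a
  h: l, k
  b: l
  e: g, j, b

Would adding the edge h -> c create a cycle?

Adding h→c creates a cycle iff c can already reach h.
Explore from c: no path reaches h. The graph stays acyclic.

No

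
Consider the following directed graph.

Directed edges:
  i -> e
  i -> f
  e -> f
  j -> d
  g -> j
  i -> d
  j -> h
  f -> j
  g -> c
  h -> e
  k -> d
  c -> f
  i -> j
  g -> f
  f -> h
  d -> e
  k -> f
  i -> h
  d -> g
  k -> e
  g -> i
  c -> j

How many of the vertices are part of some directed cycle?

8

A vertex is on a directed cycle iff it belongs to a strongly connected component of size ≥ 2 (or has a self-loop).
The vertices on cycles are {c, d, e, f, g, h, i, j} — 8 in total.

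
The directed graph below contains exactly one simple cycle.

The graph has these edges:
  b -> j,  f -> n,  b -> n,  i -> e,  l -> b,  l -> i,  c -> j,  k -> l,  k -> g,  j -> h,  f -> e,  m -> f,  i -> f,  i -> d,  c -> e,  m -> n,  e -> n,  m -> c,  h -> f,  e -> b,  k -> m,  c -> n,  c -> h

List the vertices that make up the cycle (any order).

b, e, f, h, j

DFS with gray/black marking from j:
j gray
  h gray
    f gray
      e gray
        b gray
          b→j: j is gray → back edge
Back edge closes the cycle j → h → f → e → b → j; its vertices are {b, e, f, h, j}.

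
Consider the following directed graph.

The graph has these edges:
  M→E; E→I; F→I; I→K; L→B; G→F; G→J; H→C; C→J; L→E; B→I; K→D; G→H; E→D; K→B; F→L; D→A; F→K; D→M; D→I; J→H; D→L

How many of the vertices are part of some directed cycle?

A vertex is on a directed cycle iff it belongs to a strongly connected component of size ≥ 2 (or has a self-loop).
The vertices on cycles are {B, C, D, E, H, I, J, K, L, M} — 10 in total.

10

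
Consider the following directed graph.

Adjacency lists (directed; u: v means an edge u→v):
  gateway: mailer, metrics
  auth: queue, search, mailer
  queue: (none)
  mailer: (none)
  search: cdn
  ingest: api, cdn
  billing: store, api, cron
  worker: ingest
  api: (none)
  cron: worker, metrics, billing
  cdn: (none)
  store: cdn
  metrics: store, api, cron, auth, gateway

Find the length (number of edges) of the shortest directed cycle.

2

For each vertex v, BFS finds the shortest path from v back to v.
The shortest such closed walk is metrics → gateway → metrics, length 2.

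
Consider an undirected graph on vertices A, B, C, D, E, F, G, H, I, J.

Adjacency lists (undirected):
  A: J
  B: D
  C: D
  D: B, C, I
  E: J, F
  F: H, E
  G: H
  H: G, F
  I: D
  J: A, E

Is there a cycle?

No

DFS, tracking each vertex's parent; an edge to a visited non-parent vertex closes a cycle.
Start from G:
visit G (parent –)
  visit H (parent G)
    H–G: parent, skip
    visit F (parent H)
      F–H: parent, skip
      visit E (parent F)
        visit J (parent E)
          visit A (parent J)
            A–J: parent, skip
          J–E: parent, skip
        E–F: parent, skip
visit B (parent –)
  visit D (parent B)
    D–B: parent, skip
    visit C (parent D)
      C–D: parent, skip
    visit I (parent D)
      I–D: parent, skip
No non-parent visited neighbor found — the graph is a forest.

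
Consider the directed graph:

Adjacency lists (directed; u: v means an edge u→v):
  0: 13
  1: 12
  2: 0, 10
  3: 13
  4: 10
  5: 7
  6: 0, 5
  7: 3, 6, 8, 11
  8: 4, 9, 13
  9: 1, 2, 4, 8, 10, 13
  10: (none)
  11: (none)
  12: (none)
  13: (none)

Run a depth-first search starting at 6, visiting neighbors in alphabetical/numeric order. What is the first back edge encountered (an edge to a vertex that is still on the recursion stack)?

7->6

DFS from 6 (visiting neighbors in alphabetical/numeric order); mark gray on enter, black on exit:
6 gray
  0 gray
    13 gray
    13 black
  0 black
  5 gray
    7 gray
      3 gray
        3→13: 13 black — skip
      3 black
      7→6: 6 is gray → back edge
First back edge: 7 → 6.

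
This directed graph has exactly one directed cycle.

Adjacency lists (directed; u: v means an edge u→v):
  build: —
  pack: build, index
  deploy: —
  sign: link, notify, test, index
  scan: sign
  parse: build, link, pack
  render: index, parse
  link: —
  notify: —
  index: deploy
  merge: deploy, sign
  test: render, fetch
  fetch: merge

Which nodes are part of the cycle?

sign, test, fetch, merge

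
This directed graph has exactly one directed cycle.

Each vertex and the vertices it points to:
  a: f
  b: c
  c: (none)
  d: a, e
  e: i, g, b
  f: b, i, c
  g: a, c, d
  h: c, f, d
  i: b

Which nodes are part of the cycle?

DFS with gray/black marking from d:
d gray
  a gray
    f gray
      b gray
        c gray
        c black
      b black
      i gray
        i→b: b black — skip
      i black
      f→c: c black — skip
    f black
  a black
  e gray
    e→i: i black — skip
    g gray
      g→a: a black — skip
      g→c: c black — skip
      g→d: d is gray → back edge
Back edge closes the cycle d → e → g → d; its vertices are {d, e, g}.

d, e, g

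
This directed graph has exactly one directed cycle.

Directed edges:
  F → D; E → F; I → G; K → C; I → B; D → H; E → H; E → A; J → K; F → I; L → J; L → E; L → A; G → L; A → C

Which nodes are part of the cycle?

E, F, G, I, L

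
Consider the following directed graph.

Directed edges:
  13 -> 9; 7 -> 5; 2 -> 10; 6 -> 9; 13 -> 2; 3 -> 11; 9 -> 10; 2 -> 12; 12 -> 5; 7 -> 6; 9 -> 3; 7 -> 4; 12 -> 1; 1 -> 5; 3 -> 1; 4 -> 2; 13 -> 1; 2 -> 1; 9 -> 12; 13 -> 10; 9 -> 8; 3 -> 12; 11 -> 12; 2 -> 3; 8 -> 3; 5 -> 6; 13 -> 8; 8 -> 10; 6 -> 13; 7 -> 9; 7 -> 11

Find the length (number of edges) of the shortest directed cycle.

4

For each vertex v, BFS finds the shortest path from v back to v.
The shortest such closed walk is 6 → 9 → 12 → 5 → 6, length 4.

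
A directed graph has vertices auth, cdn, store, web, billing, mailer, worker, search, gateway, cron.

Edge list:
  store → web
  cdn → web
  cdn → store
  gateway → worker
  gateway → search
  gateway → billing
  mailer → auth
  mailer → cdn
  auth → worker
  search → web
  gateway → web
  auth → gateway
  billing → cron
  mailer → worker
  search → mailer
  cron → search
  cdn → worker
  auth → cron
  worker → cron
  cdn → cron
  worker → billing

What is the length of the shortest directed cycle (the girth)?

4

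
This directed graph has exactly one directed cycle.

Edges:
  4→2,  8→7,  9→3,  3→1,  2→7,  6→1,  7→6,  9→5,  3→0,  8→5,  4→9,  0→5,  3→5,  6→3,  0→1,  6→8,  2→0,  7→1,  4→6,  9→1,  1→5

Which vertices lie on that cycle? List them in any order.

DFS with gray/black marking from 6:
6 gray
  3 gray
    5 gray
    5 black
    0 gray
      1 gray
        1→5: 5 black — skip
      1 black
      0→5: 5 black — skip
    0 black
    3→1: 1 black — skip
  3 black
  6→1: 1 black — skip
  8 gray
    7 gray
      7→1: 1 black — skip
      7→6: 6 is gray → back edge
Back edge closes the cycle 6 → 8 → 7 → 6; its vertices are {6, 7, 8}.

6, 7, 8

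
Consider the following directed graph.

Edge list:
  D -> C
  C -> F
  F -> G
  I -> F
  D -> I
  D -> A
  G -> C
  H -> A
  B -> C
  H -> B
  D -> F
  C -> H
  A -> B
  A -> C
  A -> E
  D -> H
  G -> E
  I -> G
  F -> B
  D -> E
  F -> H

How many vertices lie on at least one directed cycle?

6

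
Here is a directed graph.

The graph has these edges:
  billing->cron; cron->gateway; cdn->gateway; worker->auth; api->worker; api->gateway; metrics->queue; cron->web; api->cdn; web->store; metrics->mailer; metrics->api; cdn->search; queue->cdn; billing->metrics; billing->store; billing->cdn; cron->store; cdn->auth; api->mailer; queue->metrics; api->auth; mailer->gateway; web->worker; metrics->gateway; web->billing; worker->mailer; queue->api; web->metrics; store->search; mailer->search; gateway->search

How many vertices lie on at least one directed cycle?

5

A vertex is on a directed cycle iff it belongs to a strongly connected component of size ≥ 2 (or has a self-loop).
The vertices on cycles are {web, cron, queue, billing, metrics} — 5 in total.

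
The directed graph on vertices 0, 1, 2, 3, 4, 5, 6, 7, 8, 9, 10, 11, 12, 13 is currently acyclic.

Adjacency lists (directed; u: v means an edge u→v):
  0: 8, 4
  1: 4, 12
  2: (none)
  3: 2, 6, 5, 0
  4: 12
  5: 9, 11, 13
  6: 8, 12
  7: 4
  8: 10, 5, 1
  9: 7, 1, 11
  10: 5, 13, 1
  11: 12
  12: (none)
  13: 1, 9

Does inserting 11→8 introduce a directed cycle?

Yes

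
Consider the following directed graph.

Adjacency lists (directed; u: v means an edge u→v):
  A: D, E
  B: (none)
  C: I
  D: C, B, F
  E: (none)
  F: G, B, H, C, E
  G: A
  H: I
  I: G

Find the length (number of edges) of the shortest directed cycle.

4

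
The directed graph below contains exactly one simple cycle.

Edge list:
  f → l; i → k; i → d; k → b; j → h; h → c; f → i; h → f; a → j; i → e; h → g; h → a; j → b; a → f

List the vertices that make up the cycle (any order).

DFS with gray/black marking from h:
h gray
  g gray
  g black
  c gray
  c black
  a gray
    j gray
      b gray
      b black
      j→h: h is gray → back edge
Back edge closes the cycle h → a → j → h; its vertices are {a, h, j}.

a, h, j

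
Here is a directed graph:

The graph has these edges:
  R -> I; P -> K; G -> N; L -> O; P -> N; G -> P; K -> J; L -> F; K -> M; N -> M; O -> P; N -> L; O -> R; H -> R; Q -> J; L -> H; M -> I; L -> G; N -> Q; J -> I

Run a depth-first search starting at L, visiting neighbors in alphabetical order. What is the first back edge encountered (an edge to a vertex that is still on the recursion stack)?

N->L

DFS from L (visiting neighbors in alphabetical order); mark gray on enter, black on exit:
L gray
  F gray
  F black
  G gray
    N gray
      N→L: L is gray → back edge
First back edge: N → L.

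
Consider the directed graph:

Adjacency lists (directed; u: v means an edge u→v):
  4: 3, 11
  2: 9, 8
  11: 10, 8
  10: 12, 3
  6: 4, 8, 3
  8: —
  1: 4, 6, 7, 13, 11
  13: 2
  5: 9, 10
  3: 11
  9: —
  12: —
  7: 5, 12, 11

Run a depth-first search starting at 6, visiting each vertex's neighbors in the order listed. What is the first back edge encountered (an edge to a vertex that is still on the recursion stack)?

10->3

DFS from 6 (visiting each vertex's neighbors in the order listed); mark gray on enter, black on exit:
6 gray
  4 gray
    3 gray
      11 gray
        10 gray
          12 gray
          12 black
          10→3: 3 is gray → back edge
First back edge: 10 → 3.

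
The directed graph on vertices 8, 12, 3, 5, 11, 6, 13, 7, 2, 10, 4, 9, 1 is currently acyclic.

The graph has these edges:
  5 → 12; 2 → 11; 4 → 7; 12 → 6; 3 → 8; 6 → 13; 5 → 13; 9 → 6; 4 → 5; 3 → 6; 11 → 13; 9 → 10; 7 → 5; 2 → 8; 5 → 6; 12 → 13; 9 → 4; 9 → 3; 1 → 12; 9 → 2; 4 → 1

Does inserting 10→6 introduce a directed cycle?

Adding 10→6 creates a cycle iff 6 can already reach 10.
Explore from 6: no path reaches 10. The graph stays acyclic.

No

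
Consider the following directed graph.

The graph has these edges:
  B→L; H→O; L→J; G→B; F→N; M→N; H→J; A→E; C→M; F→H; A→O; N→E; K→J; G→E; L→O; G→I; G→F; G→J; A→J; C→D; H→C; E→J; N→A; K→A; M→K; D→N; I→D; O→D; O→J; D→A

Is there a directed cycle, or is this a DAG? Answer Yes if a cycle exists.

DFS with white/gray/black marking, starting from F:
F gray
  N gray
    A gray
      E gray
        J gray
        J black
      E black
      A→J: J black — skip
      O gray
        O→J: J black — skip
        D gray
          D→A: A is gray → back edge
Back edge found, so a cycle exists: A → O → D → A.

Yes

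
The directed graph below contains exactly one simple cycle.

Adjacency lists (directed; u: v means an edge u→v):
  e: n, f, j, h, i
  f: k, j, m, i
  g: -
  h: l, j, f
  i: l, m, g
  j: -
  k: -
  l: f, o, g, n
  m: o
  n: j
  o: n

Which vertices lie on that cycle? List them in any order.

DFS with gray/black marking from f:
f gray
  k gray
  k black
  j gray
  j black
  m gray
    o gray
      n gray
        n→j: j black — skip
      n black
    o black
  m black
  i gray
    l gray
      l→f: f is gray → back edge
Back edge closes the cycle f → i → l → f; its vertices are {f, i, l}.

f, i, l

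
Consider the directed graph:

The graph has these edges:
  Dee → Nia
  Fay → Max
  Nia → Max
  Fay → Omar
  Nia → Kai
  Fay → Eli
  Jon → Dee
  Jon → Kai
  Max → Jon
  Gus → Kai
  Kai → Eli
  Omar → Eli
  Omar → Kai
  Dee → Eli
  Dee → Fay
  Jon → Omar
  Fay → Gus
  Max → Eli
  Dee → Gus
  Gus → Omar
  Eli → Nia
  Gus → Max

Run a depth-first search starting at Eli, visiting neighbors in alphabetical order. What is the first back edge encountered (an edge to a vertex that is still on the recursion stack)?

Kai->Eli

DFS from Eli (visiting neighbors in alphabetical order); mark gray on enter, black on exit:
Eli gray
  Nia gray
    Kai gray
      Kai→Eli: Eli is gray → back edge
First back edge: Kai → Eli.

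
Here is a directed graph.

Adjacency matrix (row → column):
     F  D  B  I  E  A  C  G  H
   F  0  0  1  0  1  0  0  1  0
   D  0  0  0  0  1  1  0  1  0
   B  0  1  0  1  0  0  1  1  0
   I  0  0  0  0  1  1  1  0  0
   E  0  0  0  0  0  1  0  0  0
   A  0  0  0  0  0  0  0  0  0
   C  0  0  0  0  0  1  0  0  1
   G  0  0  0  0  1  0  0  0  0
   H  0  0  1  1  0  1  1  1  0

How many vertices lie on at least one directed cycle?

4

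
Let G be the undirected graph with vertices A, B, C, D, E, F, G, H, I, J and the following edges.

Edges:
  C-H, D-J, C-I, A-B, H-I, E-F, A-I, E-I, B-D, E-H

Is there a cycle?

Yes

DFS, tracking each vertex's parent; an edge to a visited non-parent vertex closes a cycle.
Start from D:
visit D (parent –)
  visit J (parent D)
    J–D: parent, skip
  visit B (parent D)
    visit A (parent B)
      visit I (parent A)
        visit E (parent I)
          visit H (parent E)
            H–I: I visited and ≠ parent → cycle
Cycle: I – E – H – I.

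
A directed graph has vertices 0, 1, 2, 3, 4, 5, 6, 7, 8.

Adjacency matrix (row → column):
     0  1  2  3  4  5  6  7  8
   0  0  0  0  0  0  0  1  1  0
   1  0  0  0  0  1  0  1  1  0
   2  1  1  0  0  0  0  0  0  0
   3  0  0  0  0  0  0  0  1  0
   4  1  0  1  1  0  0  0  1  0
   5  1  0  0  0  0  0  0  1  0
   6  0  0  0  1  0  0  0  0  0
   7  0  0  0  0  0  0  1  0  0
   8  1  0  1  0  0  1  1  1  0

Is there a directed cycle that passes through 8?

No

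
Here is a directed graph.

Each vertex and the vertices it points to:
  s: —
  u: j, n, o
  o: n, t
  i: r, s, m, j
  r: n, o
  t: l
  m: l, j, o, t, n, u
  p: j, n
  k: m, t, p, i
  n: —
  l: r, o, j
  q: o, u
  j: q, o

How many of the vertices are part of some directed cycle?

7

A vertex is on a directed cycle iff it belongs to a strongly connected component of size ≥ 2 (or has a self-loop).
The vertices on cycles are {j, l, o, q, r, t, u} — 7 in total.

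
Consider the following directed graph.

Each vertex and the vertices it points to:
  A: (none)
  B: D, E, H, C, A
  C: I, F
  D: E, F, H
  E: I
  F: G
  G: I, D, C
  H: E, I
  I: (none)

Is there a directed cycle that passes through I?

No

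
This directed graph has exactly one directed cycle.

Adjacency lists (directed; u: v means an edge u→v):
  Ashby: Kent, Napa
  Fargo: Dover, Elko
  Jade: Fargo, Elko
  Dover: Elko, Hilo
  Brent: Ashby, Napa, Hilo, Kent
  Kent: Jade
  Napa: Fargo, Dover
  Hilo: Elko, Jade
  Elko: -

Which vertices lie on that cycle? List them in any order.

DFS with gray/black marking from Hilo:
Hilo gray
  Elko gray
  Elko black
  Jade gray
    Fargo gray
      Dover gray
        Dover→Elko: Elko black — skip
        Dover→Hilo: Hilo is gray → back edge
Back edge closes the cycle Hilo → Jade → Fargo → Dover → Hilo; its vertices are {Hilo, Jade, Dover, Fargo}.

Hilo, Jade, Dover, Fargo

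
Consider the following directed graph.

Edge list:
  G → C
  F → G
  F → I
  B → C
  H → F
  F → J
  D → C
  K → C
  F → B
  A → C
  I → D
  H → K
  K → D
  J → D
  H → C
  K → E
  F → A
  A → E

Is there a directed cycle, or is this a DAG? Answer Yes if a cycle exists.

No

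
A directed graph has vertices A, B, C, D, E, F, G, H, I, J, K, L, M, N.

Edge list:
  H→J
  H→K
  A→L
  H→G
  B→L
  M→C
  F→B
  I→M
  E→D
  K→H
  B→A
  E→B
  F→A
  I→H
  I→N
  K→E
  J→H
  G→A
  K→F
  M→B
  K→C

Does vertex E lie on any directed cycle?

No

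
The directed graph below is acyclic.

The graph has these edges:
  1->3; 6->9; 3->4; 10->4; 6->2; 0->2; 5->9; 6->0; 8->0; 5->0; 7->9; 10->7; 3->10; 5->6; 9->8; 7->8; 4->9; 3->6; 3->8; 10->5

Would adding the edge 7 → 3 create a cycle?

Yes

Adding 7→3 creates a cycle iff 3 can already reach 7.
Path from 3: 3 → 10 → 7.
So 3 → … → 7 → 3 is a cycle.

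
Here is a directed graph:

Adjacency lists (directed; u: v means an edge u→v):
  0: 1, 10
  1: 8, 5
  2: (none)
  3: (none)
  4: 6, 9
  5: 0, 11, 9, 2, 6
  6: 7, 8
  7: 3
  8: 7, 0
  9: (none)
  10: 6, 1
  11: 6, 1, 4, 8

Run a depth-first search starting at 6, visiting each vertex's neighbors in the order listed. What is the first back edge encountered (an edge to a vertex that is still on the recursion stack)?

1->8

DFS from 6 (visiting each vertex's neighbors in the order listed); mark gray on enter, black on exit:
6 gray
  7 gray
    3 gray
    3 black
  7 black
  8 gray
    8→7: 7 black — skip
    0 gray
      1 gray
        1→8: 8 is gray → back edge
First back edge: 1 → 8.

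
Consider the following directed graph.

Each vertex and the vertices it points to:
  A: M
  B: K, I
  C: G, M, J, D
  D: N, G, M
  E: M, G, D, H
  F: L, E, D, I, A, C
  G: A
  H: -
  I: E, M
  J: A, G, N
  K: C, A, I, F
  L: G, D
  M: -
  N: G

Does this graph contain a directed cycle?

No

DFS with white/gray/black marking, starting from B:
B gray
  K gray
    C gray
      G gray
        A gray
          M gray
          M black
        A black
      G black
      C→M: M black — skip
      J gray
        J→A: A black — skip
        J→G: G black — skip
        N gray
          N→G: G black — skip
        N black
      J black
      D gray
        D→N: N black — skip
        D→G: G black — skip
        D→M: M black — skip
      D black
    C black
    K→A: A black — skip
    I gray
      E gray
        E→M: M black — skip
        E→G: G black — skip
        E→D: D black — skip
        H gray
        H black
      E black
      I→M: M black — skip
    I black
    F gray
      L gray
        L→G: G black — skip
        L→D: D black — skip
      L black
      F→E: E black — skip
      F→D: D black — skip
      F→I: I black — skip
      F→A: A black — skip
      F→C: C black — skip
    F black
  K black
  B→I: I black — skip
B black
Every edge goes to a white or black vertex — no back edge, so the graph is acyclic.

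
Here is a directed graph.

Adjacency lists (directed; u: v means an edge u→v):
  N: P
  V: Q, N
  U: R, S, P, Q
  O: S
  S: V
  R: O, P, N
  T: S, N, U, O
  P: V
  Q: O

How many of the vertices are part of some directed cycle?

A vertex is on a directed cycle iff it belongs to a strongly connected component of size ≥ 2 (or has a self-loop).
The vertices on cycles are {N, O, P, Q, S, V} — 6 in total.

6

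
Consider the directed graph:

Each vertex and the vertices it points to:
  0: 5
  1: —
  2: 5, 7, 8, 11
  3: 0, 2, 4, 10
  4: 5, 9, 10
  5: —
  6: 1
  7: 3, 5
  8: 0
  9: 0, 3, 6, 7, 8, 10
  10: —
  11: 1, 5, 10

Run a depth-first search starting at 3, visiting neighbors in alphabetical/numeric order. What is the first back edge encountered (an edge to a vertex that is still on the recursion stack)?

DFS from 3 (visiting neighbors in alphabetical/numeric order); mark gray on enter, black on exit:
3 gray
  0 gray
    5 gray
    5 black
  0 black
  2 gray
    2→5: 5 black — skip
    7 gray
      7→3: 3 is gray → back edge
First back edge: 7 → 3.

7→3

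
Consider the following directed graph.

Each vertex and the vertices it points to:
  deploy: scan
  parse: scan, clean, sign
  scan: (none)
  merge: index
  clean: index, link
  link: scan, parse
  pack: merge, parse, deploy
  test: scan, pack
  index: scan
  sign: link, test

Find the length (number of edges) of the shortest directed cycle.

3

For each vertex v, BFS finds the shortest path from v back to v.
The shortest such closed walk is parse → clean → link → parse, length 3.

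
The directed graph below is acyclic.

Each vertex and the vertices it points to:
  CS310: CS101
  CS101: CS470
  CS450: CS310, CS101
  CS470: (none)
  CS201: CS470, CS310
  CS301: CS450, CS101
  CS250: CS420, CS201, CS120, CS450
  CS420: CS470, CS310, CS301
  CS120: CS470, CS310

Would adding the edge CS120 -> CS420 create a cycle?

No

Adding CS120→CS420 creates a cycle iff CS420 can already reach CS120.
Explore from CS420: no path reaches CS120. The graph stays acyclic.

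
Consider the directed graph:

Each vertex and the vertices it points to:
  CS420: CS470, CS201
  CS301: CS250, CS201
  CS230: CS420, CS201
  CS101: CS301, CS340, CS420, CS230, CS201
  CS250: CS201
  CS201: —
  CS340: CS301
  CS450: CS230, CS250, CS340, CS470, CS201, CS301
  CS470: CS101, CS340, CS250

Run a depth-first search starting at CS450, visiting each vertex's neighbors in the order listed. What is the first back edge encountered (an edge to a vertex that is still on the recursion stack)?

CS101->CS420

DFS from CS450 (visiting each vertex's neighbors in the order listed); mark gray on enter, black on exit:
CS450 gray
  CS230 gray
    CS420 gray
      CS470 gray
        CS101 gray
          CS301 gray
            CS250 gray
              CS201 gray
              CS201 black
            CS250 black
            CS301→CS201: CS201 black — skip
          CS301 black
          CS340 gray
            CS340→CS301: CS301 black — skip
          CS340 black
          CS101→CS420: CS420 is gray → back edge
First back edge: CS101 → CS420.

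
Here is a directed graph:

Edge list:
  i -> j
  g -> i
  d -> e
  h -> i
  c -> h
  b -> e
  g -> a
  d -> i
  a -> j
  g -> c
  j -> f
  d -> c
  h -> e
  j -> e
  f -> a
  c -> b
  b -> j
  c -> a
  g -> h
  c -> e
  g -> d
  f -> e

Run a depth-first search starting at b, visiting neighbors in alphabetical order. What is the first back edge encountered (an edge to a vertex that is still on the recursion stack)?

a→j

DFS from b (visiting neighbors in alphabetical order); mark gray on enter, black on exit:
b gray
  e gray
  e black
  j gray
    j→e: e black — skip
    f gray
      a gray
        a→j: j is gray → back edge
First back edge: a → j.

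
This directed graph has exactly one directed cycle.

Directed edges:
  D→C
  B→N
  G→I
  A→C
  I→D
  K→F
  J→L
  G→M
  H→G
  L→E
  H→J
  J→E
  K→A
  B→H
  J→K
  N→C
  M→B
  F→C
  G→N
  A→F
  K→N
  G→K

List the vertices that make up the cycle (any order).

DFS with gray/black marking from H:
H gray
  J gray
    K gray
      F gray
        C gray
        C black
      F black
      A gray
        A→C: C black — skip
        A→F: F black — skip
      A black
      N gray
        N→C: C black — skip
      N black
    K black
    L gray
      E gray
      E black
    L black
    J→E: E black — skip
  J black
  G gray
    M gray
      B gray
        B→N: N black — skip
        B→H: H is gray → back edge
Back edge closes the cycle H → G → M → B → H; its vertices are {B, G, H, M}.

B, G, H, M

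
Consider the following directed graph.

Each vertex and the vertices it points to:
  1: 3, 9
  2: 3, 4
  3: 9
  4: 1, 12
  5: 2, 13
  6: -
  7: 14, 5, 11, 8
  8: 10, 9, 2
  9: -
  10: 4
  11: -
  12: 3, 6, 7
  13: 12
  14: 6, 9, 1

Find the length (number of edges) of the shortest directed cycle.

For each vertex v, BFS finds the shortest path from v back to v.
The shortest such closed walk is 7 → 5 → 13 → 12 → 7, length 4.

4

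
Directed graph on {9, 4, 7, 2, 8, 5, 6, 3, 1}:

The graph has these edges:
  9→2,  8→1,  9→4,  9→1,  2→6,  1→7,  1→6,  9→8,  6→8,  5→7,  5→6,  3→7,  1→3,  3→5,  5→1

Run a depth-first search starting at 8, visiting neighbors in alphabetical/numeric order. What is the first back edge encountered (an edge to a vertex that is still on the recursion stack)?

DFS from 8 (visiting neighbors in alphabetical/numeric order); mark gray on enter, black on exit:
8 gray
  1 gray
    3 gray
      5 gray
        5→1: 1 is gray → back edge
First back edge: 5 → 1.

5->1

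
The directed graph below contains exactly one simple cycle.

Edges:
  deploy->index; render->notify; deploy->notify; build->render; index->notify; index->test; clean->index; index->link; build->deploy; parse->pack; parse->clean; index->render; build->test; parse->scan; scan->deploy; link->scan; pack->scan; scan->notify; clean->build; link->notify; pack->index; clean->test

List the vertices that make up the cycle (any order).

link, scan, index, deploy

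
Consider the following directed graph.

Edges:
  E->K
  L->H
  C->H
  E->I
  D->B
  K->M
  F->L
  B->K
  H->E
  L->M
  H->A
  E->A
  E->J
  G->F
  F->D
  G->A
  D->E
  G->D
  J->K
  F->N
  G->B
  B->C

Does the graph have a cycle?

DFS with white/gray/black marking, starting from C:
C gray
  H gray
    E gray
      I gray
      I black
      A gray
      A black
      J gray
        K gray
          M gray
          M black
        K black
      J black
      E→K: K black — skip
    E black
    H→A: A black — skip
  H black
C black
F gray
  N gray
  N black
  L gray
    L→M: M black — skip
    L→H: H black — skip
  L black
  D gray
    D→E: E black — skip
    B gray
      B→C: C black — skip
      B→K: K black — skip
    B black
  D black
F black
G gray
  G→F: F black — skip
  G→A: A black — skip
  G→B: B black — skip
  G→D: D black — skip
G black
Every edge goes to a white or black vertex — no back edge, so the graph is acyclic.

No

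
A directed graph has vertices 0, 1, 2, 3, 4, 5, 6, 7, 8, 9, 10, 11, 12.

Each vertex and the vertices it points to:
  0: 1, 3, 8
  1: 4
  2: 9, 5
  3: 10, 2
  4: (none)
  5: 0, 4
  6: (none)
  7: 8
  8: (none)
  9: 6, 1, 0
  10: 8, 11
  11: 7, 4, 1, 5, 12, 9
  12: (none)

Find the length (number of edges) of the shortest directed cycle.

4

For each vertex v, BFS finds the shortest path from v back to v.
The shortest such closed walk is 9 → 0 → 3 → 2 → 9, length 4.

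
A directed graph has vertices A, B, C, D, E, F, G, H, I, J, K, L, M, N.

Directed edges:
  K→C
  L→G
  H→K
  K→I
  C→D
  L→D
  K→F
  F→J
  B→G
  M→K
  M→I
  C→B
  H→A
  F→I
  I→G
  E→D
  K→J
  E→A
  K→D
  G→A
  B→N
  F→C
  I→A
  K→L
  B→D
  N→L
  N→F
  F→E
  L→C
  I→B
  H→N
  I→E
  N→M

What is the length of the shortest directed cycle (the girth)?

For each vertex v, BFS finds the shortest path from v back to v.
The shortest such closed walk is N → M → I → B → N, length 4.

4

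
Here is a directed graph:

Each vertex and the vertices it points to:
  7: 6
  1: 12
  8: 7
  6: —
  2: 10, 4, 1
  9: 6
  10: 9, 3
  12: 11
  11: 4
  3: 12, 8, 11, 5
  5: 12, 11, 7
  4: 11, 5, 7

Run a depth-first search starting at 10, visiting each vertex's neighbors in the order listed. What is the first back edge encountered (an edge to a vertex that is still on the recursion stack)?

DFS from 10 (visiting each vertex's neighbors in the order listed); mark gray on enter, black on exit:
10 gray
  9 gray
    6 gray
    6 black
  9 black
  3 gray
    12 gray
      11 gray
        4 gray
          4→11: 11 is gray → back edge
First back edge: 4 → 11.

4→11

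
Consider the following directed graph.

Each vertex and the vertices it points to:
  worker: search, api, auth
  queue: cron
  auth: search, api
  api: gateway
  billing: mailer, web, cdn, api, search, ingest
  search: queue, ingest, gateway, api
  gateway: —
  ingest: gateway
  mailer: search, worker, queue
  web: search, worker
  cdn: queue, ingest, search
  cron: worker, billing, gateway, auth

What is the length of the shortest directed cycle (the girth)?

For each vertex v, BFS finds the shortest path from v back to v.
The shortest such closed walk is cron → billing → mailer → queue → cron, length 4.

4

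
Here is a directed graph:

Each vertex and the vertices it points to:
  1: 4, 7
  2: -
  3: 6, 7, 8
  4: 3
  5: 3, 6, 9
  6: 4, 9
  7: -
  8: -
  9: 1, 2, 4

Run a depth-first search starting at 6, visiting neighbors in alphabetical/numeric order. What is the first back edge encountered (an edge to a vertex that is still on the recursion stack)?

3->6

DFS from 6 (visiting neighbors in alphabetical/numeric order); mark gray on enter, black on exit:
6 gray
  4 gray
    3 gray
      3→6: 6 is gray → back edge
First back edge: 3 → 6.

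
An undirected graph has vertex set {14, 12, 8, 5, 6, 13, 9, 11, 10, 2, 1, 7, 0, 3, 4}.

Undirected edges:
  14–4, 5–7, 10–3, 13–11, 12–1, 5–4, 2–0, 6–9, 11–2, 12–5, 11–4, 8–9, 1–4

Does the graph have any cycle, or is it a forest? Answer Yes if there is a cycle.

Yes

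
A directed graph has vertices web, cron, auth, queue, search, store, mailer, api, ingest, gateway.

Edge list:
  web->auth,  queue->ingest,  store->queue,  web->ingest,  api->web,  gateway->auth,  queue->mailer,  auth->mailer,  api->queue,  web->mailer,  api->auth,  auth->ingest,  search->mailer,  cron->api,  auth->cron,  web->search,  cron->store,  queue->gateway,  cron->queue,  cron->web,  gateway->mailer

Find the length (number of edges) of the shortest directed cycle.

For each vertex v, BFS finds the shortest path from v back to v.
The shortest such closed walk is api → auth → cron → api, length 3.

3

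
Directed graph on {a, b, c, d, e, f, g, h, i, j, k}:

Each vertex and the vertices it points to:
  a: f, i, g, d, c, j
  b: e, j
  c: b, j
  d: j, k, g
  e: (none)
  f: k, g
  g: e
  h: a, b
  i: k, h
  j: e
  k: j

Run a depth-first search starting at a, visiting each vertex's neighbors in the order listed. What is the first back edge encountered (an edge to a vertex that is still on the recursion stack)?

h→a

DFS from a (visiting each vertex's neighbors in the order listed); mark gray on enter, black on exit:
a gray
  f gray
    k gray
      j gray
        e gray
        e black
      j black
    k black
    g gray
      g→e: e black — skip
    g black
  f black
  i gray
    i→k: k black — skip
    h gray
      h→a: a is gray → back edge
First back edge: h → a.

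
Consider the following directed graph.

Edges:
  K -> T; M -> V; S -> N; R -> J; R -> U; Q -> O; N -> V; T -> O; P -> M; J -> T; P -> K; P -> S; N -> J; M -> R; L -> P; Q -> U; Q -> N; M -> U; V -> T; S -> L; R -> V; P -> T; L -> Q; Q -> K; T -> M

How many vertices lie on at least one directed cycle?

A vertex is on a directed cycle iff it belongs to a strongly connected component of size ≥ 2 (or has a self-loop).
The vertices on cycles are {J, L, M, P, R, S, T, V} — 8 in total.

8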